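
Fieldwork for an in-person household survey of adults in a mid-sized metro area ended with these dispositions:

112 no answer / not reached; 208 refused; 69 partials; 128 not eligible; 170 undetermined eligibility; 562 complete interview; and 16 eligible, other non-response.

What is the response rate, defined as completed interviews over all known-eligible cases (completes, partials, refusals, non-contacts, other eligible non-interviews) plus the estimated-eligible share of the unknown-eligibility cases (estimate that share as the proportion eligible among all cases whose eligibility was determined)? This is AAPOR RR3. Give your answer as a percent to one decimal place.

Top: 562
Known eligible: 562 + 69 + 208 + 112 + 16 = 967
e = 967 / (967 + 128) = 967 / 1095 = 0.8831
Estimated eligible among unknowns: 0.8831 × 170 = 150.13
Denominator: 967 + 150.13 = 1117.13
RR3 = 562 / 1117.13 = 0.5031

50.3%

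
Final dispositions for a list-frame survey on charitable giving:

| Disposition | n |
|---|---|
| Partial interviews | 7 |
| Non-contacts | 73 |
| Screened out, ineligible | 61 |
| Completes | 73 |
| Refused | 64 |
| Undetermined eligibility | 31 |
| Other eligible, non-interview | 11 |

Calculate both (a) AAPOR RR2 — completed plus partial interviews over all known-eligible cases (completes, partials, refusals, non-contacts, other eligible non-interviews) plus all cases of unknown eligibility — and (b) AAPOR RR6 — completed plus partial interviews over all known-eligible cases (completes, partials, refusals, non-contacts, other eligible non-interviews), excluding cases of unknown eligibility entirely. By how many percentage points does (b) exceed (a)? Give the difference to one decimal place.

4.2

Num → 73 + 7 = 80
Base → 73 + 7 + 64 + 73 + 11 + 31 = 259
RR2 = 80 / 259 = 0.3089
Base → 73 + 7 + 64 + 73 + 11 = 228
RR6 = 80 / 228 = 0.3509
Difference = 35.09 − 30.89 = 4.20 percentage points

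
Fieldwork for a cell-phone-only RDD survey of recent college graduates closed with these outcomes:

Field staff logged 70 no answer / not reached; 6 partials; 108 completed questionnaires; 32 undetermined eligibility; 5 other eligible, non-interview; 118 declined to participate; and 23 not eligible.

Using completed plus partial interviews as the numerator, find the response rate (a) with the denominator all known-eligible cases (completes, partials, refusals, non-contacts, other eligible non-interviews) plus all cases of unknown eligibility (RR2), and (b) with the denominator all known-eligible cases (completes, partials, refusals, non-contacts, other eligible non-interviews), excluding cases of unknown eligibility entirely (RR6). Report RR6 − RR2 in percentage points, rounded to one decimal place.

Num → 108 + 6 = 114
Denom → 108 + 6 + 118 + 70 + 5 + 32 = 339
RR2 = 114 / 339 = 0.3363
Denom → 108 + 6 + 118 + 70 + 5 = 307
RR6 = 114 / 307 = 0.3713
Difference = 37.13 − 33.63 = 3.50 percentage points

3.5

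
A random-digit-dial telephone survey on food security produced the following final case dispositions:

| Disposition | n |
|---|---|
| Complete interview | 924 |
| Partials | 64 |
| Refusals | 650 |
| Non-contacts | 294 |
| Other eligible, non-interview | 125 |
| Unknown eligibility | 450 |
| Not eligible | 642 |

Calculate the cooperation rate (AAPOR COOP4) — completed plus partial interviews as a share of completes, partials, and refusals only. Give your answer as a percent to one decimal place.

60.3%

Numerator: 924 + 64 = 988
Denom: 924 + 64 + 650 = 1638
COOP4 = 988 / 1638 = 0.6032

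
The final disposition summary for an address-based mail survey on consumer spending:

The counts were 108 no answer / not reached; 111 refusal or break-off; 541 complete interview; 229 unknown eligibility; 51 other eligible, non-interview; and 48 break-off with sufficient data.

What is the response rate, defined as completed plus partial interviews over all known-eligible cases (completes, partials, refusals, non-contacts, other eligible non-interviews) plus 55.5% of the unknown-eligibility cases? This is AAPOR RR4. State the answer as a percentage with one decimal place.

Num = 541 + 48 = 589
Determined eligible = 541 + 48 + 111 + 108 + 51 = 859
Eligible share of unknowns = 0.5550 × 229 = 127.10
Denominator = 859 + 127.10 = 986.10
RR4 = 589 / 986.10 = 0.5973

59.7%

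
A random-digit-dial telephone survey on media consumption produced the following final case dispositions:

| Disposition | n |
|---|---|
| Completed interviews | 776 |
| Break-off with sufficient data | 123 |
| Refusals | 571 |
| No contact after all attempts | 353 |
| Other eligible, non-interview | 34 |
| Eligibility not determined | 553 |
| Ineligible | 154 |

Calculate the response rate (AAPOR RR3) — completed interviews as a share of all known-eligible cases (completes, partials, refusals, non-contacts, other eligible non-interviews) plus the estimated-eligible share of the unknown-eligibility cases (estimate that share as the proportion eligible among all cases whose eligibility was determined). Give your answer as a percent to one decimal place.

32.8%

Num → 776
Eligible (known) → 776 + 123 + 571 + 353 + 34 = 1857
e = 1857 / (1857 + 154) = 1857 / 2011 = 0.9234
e × U → 0.9234 × 553 = 510.64
Base → 1857 + 510.64 = 2367.64
RR3 = 776 / 2367.64 = 0.3278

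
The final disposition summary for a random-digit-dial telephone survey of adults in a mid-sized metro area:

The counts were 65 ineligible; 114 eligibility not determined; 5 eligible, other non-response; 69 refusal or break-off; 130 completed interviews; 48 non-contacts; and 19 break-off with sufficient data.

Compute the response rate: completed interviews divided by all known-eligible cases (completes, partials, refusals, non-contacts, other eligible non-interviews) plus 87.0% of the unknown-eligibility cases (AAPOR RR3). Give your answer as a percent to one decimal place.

Top → 130
Known eligible → 130 + 19 + 69 + 48 + 5 = 271
Estimated eligible among unknowns → 0.8700 × 114 = 99.18
Denom → 271 + 99.18 = 370.18
RR3 = 130 / 370.18 = 0.3512

35.1%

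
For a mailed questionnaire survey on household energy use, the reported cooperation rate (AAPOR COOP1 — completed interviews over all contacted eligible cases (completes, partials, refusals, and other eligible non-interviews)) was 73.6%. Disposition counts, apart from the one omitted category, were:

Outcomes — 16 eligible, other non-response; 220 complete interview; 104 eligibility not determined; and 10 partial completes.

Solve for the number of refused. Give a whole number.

53

COOP1 = 220 / D = 0.736
D = 220 / 0.736 = 298.9
Other denominator terms total 246
refused = 298.9 − 246 ≈ 53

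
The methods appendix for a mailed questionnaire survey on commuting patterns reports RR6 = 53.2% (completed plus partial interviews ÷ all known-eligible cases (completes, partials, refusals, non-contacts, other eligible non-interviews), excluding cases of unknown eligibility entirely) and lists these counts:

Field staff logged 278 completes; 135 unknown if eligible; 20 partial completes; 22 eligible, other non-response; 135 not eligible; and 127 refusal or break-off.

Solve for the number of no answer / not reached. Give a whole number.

Top = 278 + 20 = 298
RR6 = 298 / D = 0.532
D = 298 / 0.532 = 560.2
Other denominator terms total 447
no answer / not reached = 560.2 − 447 ≈ 113

113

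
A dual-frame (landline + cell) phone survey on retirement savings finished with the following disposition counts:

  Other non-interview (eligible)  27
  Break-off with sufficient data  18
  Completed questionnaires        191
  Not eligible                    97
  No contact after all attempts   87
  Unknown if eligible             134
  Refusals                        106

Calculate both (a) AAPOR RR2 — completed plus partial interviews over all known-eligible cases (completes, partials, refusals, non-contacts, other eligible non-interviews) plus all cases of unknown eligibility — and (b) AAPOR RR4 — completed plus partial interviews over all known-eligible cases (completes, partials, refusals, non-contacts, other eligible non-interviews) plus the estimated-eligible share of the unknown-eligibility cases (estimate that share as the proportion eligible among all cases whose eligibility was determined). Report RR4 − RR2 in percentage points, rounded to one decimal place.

Num = 191 + 18 = 209
Denom = 191 + 18 + 106 + 87 + 27 + 134 = 563
RR2 = 209 / 563 = 0.3712
Known eligible = 191 + 18 + 106 + 87 + 27 = 429
e = 429 / (429 + 97) = 429 / 526 = 0.8156
e × U = 0.8156 × 134 = 109.29
Denom = 429 + 109.29 = 538.29
RR4 = 209 / 538.29 = 0.3883
Difference = 38.83 − 37.12 = 1.71 percentage points

1.7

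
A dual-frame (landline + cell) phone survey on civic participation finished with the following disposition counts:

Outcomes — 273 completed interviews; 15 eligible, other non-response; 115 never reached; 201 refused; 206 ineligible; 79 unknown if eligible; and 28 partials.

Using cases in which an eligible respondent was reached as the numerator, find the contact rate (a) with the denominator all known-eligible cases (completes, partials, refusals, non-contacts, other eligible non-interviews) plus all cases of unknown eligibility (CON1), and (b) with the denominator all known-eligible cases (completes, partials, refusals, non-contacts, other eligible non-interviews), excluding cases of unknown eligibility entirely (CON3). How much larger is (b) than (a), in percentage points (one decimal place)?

Num: 273 + 28 + 201 + 15 = 517
Denom: 273 + 28 + 201 + 115 + 15 + 79 = 711
CON1 = 517 / 711 = 0.7271
Denom: 273 + 28 + 201 + 115 + 15 = 632
CON3 = 517 / 632 = 0.8180
Difference = 81.80 − 72.71 = 9.09 percentage points

9.1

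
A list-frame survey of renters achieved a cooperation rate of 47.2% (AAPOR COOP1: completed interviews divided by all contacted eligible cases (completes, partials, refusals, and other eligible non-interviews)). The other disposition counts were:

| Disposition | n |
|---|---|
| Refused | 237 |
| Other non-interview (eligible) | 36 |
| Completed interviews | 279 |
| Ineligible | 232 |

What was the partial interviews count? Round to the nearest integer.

39

COOP1 = 279 / D = 0.472
D = 279 / 0.472 = 591.1
Rest of base = 552
partial interviews = 591.1 − 552 ≈ 39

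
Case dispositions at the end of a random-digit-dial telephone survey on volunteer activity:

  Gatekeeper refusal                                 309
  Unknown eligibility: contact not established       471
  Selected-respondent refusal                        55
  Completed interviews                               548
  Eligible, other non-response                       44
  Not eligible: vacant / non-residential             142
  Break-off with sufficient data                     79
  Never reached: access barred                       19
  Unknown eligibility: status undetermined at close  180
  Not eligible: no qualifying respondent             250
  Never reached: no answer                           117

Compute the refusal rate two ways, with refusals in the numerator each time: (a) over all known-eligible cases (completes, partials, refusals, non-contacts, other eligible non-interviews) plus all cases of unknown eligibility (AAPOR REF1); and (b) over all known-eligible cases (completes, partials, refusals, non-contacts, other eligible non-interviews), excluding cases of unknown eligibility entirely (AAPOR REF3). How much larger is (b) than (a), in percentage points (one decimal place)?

Refusal or break-off = 309 + 55 = 364
Never reached = 117 + 19 = 136
Eligibility not determined = 471 + 180 = 651
Not eligible = 250 + 142 = 392
Numerator: 364
Denom: 548 + 79 + 364 + 136 + 44 + 651 = 1822
REF1 = 364 / 1822 = 0.1998
Denom: 548 + 79 + 364 + 136 + 44 = 1171
REF3 = 364 / 1171 = 0.3108
Difference = 31.08 − 19.98 = 11.10 percentage points

11.1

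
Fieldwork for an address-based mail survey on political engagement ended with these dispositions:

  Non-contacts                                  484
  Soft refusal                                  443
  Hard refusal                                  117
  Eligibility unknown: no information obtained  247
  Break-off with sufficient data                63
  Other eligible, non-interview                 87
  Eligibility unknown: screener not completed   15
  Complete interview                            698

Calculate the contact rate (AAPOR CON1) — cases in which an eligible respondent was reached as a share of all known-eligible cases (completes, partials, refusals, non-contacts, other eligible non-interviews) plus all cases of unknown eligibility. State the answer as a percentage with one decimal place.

Refusal or break-off = 117 + 443 = 560
Unknown if eligible = 15 + 247 = 262
Num: 698 + 63 + 560 + 87 = 1408
Base: 698 + 63 + 560 + 484 + 87 + 262 = 2154
CON1 = 1408 / 2154 = 0.6537

65.4%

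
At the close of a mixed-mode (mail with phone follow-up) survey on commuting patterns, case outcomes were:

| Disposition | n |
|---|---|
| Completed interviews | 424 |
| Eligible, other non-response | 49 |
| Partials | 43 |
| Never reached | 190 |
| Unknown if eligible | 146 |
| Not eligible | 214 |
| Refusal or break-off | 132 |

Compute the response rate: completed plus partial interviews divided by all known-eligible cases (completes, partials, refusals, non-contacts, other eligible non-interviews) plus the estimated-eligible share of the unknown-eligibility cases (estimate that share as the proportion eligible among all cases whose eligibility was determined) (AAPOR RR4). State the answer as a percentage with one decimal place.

Num: 424 + 43 = 467
Known eligible: 424 + 43 + 132 + 190 + 49 = 838
e = 838 / (838 + 214) = 838 / 1052 = 0.7966
Eligible share of unknowns: 0.7966 × 146 = 116.30
Denominator: 838 + 116.30 = 954.30
RR4 = 467 / 954.30 = 0.4894

48.9%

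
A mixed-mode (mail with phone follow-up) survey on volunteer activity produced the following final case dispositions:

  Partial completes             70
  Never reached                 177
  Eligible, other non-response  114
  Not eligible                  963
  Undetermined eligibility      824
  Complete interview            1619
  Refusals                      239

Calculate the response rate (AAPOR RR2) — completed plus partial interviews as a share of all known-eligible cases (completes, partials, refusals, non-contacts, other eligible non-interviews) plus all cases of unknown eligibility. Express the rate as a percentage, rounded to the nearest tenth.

55.5%

Numerator → 1619 + 70 = 1689
Denom → 1619 + 70 + 239 + 177 + 114 + 824 = 3043
RR2 = 1689 / 3043 = 0.5550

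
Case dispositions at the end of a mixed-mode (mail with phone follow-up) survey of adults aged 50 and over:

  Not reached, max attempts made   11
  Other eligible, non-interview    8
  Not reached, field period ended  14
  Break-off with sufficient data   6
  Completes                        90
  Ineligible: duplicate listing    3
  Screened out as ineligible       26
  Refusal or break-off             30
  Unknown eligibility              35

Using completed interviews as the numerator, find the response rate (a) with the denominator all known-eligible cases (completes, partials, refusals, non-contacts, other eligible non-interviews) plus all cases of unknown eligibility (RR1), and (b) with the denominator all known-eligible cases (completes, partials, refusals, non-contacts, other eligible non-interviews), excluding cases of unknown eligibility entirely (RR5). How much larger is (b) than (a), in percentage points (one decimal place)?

10.2

No answer / not reached = 14 + 11 = 25
Ineligible = 26 + 3 = 29
Num = 90
Base = 90 + 6 + 30 + 25 + 8 + 35 = 194
RR1 = 90 / 194 = 0.4639
Base = 90 + 6 + 30 + 25 + 8 = 159
RR5 = 90 / 159 = 0.5660
Difference = 56.60 − 46.39 = 10.21 percentage points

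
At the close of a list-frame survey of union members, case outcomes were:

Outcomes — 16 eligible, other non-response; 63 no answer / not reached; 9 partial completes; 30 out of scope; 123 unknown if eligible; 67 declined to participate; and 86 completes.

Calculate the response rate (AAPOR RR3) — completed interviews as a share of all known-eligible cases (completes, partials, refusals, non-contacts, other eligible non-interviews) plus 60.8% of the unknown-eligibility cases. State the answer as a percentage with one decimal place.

27.2%

Num: 86
Determined eligible: 86 + 9 + 67 + 63 + 16 = 241
Estimated eligible among unknowns: 0.6080 × 123 = 74.78
Denominator: 241 + 74.78 = 315.78
RR3 = 86 / 315.78 = 0.2723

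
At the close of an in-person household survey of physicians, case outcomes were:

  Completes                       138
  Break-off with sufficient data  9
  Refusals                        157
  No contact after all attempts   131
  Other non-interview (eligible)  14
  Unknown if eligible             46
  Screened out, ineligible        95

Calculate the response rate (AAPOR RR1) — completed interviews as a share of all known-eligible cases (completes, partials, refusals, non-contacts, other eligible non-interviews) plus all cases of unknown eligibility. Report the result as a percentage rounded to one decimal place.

27.9%

Num = 138
Denominator = 138 + 9 + 157 + 131 + 14 + 46 = 495
RR1 = 138 / 495 = 0.2788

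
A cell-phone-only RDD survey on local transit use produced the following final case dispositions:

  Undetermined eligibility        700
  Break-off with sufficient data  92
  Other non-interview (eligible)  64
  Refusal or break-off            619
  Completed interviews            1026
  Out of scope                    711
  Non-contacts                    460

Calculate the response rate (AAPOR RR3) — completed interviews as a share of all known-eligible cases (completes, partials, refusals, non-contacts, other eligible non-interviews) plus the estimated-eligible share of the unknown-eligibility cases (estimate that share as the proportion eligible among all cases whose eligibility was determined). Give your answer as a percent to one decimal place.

Top → 1026
Known eligible → 1026 + 92 + 619 + 460 + 64 = 2261
e = 2261 / (2261 + 711) = 2261 / 2972 = 0.7608
e × U → 0.7608 × 700 = 532.56
Base → 2261 + 532.56 = 2793.56
RR3 = 1026 / 2793.56 = 0.3673

36.7%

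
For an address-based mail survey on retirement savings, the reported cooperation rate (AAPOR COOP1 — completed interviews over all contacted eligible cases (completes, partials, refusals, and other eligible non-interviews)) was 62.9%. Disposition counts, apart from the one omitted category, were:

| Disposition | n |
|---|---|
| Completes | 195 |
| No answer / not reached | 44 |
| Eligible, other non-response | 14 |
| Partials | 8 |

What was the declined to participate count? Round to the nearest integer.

93

COOP1 = 195 / D = 0.629
D = 195 / 0.629 = 310.0
Other denominator terms total 217
declined to participate = 310.0 − 217 ≈ 93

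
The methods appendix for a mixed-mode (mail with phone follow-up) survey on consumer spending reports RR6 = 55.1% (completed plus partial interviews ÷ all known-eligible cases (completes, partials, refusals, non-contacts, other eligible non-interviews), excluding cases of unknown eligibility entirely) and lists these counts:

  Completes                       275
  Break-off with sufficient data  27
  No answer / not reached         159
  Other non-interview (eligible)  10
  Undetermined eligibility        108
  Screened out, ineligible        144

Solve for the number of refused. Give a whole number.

77

Num = 275 + 27 = 302
RR6 = 302 / D = 0.551
D = 302 / 0.551 = 548.1
Rest of base = 471
refused = 548.1 − 471 ≈ 77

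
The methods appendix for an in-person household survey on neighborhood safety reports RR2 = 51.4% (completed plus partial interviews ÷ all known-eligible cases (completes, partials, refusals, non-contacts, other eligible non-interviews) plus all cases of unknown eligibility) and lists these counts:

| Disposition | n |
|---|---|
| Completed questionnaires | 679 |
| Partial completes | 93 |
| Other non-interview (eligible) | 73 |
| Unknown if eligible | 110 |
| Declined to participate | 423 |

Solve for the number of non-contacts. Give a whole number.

Num = 679 + 93 = 772
RR2 = 772 / D = 0.514
D = 772 / 0.514 = 1501.9
Remaining denominator categories sum to 1378
non-contacts = 1501.9 − 1378 ≈ 124

124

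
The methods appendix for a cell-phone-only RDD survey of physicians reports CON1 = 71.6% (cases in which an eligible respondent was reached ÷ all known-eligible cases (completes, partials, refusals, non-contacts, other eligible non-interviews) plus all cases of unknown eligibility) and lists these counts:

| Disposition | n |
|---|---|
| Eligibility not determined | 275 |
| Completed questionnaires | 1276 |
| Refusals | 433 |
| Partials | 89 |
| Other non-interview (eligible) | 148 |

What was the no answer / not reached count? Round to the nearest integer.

Num → 1276 + 89 + 433 + 148 = 1946
CON1 = 1946 / D = 0.716
D = 1946 / 0.716 = 2717.9
Remaining denominator categories sum to 2221
no answer / not reached = 2717.9 − 2221 ≈ 497

497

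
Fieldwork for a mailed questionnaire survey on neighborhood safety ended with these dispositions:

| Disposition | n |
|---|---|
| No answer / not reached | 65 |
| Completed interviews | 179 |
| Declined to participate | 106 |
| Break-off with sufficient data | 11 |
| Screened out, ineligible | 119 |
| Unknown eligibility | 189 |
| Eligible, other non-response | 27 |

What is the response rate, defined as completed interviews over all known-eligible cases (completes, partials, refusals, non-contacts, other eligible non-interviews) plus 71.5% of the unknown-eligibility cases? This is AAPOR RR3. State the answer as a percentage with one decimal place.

34.2%

Numerator = 179
Known eligible = 179 + 11 + 106 + 65 + 27 = 388
e × U = 0.7150 × 189 = 135.13
Denom = 388 + 135.13 = 523.13
RR3 = 179 / 523.13 = 0.3422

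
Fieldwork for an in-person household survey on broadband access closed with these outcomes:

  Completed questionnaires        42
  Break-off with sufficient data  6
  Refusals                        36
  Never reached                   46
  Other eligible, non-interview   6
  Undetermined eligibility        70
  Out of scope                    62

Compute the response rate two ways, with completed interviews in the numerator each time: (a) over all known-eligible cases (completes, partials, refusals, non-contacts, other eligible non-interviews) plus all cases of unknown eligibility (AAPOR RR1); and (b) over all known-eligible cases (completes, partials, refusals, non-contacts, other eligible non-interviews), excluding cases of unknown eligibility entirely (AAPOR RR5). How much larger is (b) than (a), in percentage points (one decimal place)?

10.5

Num: 42
Base: 42 + 6 + 36 + 46 + 6 + 70 = 206
RR1 = 42 / 206 = 0.2039
Base: 42 + 6 + 36 + 46 + 6 = 136
RR5 = 42 / 136 = 0.3088
Difference = 30.88 − 20.39 = 10.49 percentage points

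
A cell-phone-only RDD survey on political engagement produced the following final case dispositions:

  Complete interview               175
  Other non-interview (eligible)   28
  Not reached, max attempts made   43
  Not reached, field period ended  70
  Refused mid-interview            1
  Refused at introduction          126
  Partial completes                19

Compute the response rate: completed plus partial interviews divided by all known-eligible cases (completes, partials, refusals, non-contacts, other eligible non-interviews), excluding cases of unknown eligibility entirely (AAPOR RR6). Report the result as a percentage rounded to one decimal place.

42.0%

Refused = 126 + 1 = 127
No answer / not reached = 70 + 43 = 113
Num → 175 + 19 = 194
Base → 175 + 19 + 127 + 113 + 28 = 462
RR6 = 194 / 462 = 0.4199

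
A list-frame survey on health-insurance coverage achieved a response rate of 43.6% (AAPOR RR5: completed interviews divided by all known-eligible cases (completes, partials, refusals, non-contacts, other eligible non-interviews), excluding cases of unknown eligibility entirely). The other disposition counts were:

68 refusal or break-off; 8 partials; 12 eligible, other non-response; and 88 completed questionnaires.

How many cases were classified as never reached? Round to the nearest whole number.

26

RR5 = 88 / D = 0.436
D = 88 / 0.436 = 201.8
Rest of base = 176
never reached = 201.8 − 176 ≈ 26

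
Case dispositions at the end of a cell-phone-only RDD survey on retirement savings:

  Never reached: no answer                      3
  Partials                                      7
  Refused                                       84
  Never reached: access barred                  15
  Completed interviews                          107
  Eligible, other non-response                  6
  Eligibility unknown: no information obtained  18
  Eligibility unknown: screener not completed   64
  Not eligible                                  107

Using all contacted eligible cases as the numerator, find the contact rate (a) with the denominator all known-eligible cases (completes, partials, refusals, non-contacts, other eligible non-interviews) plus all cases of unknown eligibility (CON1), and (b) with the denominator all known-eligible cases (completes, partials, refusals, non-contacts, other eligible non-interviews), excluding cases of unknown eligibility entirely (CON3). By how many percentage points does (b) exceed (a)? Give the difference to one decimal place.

No answer / not reached = 3 + 15 = 18
Unknown eligibility = 64 + 18 = 82
Top = 107 + 7 + 84 + 6 = 204
Denom = 107 + 7 + 84 + 18 + 6 + 82 = 304
CON1 = 204 / 304 = 0.6711
Denom = 107 + 7 + 84 + 18 + 6 = 222
CON3 = 204 / 222 = 0.9189
Difference = 91.89 − 67.11 = 24.78 percentage points

24.8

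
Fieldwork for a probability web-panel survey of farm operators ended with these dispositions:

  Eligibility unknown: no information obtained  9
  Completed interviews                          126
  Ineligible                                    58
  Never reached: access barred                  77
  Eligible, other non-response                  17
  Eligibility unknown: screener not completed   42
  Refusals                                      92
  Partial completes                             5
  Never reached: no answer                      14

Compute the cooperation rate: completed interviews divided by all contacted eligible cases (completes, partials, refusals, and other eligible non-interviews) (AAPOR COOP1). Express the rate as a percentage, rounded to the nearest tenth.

Never reached = 14 + 77 = 91
Undetermined eligibility = 42 + 9 = 51
Top → 126
Base → 126 + 5 + 92 + 17 = 240
COOP1 = 126 / 240 = 0.5250

52.5%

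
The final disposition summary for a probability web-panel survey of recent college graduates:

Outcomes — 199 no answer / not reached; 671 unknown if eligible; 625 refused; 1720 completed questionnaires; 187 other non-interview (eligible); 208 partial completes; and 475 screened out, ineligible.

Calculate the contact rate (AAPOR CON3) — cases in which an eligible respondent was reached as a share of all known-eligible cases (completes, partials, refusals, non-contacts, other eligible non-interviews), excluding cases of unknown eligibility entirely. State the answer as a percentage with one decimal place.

93.2%

Numerator = 1720 + 208 + 625 + 187 = 2740
Denominator = 1720 + 208 + 625 + 199 + 187 = 2939
CON3 = 2740 / 2939 = 0.9323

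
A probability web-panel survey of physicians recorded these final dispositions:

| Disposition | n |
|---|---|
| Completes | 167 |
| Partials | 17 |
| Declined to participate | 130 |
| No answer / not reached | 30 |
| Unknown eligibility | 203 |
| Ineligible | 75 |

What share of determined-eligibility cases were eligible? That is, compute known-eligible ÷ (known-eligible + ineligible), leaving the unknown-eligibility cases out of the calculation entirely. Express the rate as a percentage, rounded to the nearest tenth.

Eligible (known) = 167 + 17 + 130 + 30 = 344
e = 344 / (344 + 75) = 344 / 419 = 0.8210

82.1%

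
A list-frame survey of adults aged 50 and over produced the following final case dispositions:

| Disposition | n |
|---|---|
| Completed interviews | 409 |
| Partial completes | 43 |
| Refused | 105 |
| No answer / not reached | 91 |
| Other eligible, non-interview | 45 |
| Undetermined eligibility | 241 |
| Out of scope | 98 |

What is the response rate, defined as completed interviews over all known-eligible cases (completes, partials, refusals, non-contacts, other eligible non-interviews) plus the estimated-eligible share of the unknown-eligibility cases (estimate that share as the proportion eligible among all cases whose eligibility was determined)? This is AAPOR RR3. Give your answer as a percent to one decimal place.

Numerator → 409
Known eligible → 409 + 43 + 105 + 91 + 45 = 693
e = 693 / (693 + 98) = 693 / 791 = 0.8761
Eligible share of unknowns → 0.8761 × 241 = 211.14
Denominator → 693 + 211.14 = 904.14
RR3 = 409 / 904.14 = 0.4524

45.2%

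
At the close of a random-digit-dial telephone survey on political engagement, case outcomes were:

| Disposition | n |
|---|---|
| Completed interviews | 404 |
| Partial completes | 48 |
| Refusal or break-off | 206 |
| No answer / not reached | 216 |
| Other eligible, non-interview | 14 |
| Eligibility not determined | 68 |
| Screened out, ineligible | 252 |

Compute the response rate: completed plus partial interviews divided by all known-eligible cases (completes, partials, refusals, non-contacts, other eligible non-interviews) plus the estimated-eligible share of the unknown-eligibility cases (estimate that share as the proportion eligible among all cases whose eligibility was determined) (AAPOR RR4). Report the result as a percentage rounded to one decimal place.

Top → 404 + 48 = 452
Eligible (known) → 404 + 48 + 206 + 216 + 14 = 888
e = 888 / (888 + 252) = 888 / 1140 = 0.7789
Estimated eligible among unknowns → 0.7789 × 68 = 52.97
Denominator → 888 + 52.97 = 940.97
RR4 = 452 / 940.97 = 0.4804

48.0%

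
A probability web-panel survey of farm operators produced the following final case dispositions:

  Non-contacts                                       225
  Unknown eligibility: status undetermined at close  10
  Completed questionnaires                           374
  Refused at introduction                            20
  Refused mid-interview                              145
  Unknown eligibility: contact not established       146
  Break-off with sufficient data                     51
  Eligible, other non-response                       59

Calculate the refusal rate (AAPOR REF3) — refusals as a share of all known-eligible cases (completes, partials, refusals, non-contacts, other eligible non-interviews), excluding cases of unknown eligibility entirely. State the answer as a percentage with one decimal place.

18.9%

Refusal or break-off = 20 + 145 = 165
Unknown if eligible = 146 + 10 = 156
Top → 165
Denominator → 374 + 51 + 165 + 225 + 59 = 874
REF3 = 165 / 874 = 0.1888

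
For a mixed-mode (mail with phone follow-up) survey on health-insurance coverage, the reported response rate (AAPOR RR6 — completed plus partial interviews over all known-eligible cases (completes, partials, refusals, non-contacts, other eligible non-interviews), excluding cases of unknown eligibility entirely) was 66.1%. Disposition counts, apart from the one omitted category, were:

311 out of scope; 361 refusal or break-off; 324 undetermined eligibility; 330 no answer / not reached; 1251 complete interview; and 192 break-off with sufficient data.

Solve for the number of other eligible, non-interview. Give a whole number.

Numerator: 1251 + 192 = 1443
RR6 = 1443 / D = 0.661
D = 1443 / 0.661 = 2183.1
Remaining denominator categories sum to 2134
other eligible, non-interview = 2183.1 − 2134 ≈ 49

49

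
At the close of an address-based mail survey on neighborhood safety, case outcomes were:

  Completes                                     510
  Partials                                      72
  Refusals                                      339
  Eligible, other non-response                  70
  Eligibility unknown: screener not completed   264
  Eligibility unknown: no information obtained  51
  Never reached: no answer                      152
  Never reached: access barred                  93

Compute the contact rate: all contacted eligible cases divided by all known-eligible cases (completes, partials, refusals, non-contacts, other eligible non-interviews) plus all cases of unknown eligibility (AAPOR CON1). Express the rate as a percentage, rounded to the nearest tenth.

Non-contacts = 152 + 93 = 245
Unknown eligibility = 264 + 51 = 315
Top = 510 + 72 + 339 + 70 = 991
Base = 510 + 72 + 339 + 245 + 70 + 315 = 1551
CON1 = 991 / 1551 = 0.6389

63.9%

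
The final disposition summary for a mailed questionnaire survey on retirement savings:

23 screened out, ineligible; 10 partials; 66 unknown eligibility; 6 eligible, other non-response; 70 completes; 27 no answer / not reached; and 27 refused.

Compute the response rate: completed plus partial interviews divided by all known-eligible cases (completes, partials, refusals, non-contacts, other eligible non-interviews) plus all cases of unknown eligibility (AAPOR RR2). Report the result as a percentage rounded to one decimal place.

38.8%

Num → 70 + 10 = 80
Denominator → 70 + 10 + 27 + 27 + 6 + 66 = 206
RR2 = 80 / 206 = 0.3883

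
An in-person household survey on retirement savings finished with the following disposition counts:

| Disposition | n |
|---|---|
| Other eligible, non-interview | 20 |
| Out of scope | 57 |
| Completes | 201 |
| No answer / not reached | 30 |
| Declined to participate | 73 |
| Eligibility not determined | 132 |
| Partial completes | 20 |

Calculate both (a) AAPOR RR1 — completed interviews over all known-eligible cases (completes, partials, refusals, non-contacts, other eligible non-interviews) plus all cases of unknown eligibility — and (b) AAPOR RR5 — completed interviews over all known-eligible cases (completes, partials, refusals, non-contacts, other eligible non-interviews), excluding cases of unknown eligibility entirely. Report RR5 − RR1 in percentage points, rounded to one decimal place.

Num: 201
Denom: 201 + 20 + 73 + 30 + 20 + 132 = 476
RR1 = 201 / 476 = 0.4223
Denom: 201 + 20 + 73 + 30 + 20 = 344
RR5 = 201 / 344 = 0.5843
Difference = 58.43 − 42.23 = 16.20 percentage points

16.2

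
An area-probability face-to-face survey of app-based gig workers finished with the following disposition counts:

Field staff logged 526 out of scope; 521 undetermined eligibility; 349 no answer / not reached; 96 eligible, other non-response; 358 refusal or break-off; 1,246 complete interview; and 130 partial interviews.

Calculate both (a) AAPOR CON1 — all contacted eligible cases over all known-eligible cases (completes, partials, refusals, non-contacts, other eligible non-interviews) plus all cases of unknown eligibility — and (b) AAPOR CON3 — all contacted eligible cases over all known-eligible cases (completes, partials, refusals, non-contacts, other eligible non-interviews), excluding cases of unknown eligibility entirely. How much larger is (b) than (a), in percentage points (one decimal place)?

16.2

Num = 1246 + 130 + 358 + 96 = 1830
Denom = 1246 + 130 + 358 + 349 + 96 + 521 = 2700
CON1 = 1830 / 2700 = 0.6778
Denom = 1246 + 130 + 358 + 349 + 96 = 2179
CON3 = 1830 / 2179 = 0.8398
Difference = 83.98 − 67.78 = 16.20 percentage points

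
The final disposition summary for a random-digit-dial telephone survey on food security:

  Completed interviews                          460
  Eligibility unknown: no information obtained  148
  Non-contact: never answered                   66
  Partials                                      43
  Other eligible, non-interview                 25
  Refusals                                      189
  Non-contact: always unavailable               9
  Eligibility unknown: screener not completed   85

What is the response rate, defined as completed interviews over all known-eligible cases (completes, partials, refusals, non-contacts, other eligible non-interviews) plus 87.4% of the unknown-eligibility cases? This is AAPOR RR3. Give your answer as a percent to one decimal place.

46.2%

No answer / not reached = 66 + 9 = 75
Undetermined eligibility = 85 + 148 = 233
Top = 460
Determined eligible = 460 + 43 + 189 + 75 + 25 = 792
Eligible share of unknowns = 0.8740 × 233 = 203.64
Denominator = 792 + 203.64 = 995.64
RR3 = 460 / 995.64 = 0.4620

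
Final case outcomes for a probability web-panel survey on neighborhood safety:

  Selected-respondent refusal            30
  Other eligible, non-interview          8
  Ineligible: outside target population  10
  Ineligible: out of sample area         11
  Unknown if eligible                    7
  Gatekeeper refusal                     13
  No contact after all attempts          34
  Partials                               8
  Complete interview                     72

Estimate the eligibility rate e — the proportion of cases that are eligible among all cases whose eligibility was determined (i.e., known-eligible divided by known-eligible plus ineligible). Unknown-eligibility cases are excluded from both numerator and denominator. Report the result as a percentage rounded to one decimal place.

88.7%

Declined to participate = 13 + 30 = 43
Out of scope = 10 + 11 = 21
Determined eligible → 72 + 8 + 43 + 34 + 8 = 165
e = 165 / (165 + 21) = 165 / 186 = 0.8871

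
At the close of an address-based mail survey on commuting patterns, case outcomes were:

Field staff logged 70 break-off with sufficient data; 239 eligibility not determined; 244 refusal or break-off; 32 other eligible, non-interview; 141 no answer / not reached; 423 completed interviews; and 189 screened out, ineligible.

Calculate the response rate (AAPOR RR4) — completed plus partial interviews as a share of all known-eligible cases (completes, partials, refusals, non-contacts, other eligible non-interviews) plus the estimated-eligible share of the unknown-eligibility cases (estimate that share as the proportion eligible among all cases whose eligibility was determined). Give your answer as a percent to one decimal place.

44.5%

Num → 423 + 70 = 493
Known eligible → 423 + 70 + 244 + 141 + 32 = 910
e = 910 / (910 + 189) = 910 / 1099 = 0.8280
e × U → 0.8280 × 239 = 197.89
Base → 910 + 197.89 = 1107.89
RR4 = 493 / 1107.89 = 0.4450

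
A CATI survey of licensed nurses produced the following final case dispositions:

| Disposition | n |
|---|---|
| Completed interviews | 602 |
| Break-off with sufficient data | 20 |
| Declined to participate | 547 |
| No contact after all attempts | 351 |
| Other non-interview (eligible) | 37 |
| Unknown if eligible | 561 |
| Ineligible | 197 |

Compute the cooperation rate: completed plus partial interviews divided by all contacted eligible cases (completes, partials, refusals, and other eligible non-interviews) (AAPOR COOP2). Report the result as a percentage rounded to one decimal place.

Top = 602 + 20 = 622
Denom = 602 + 20 + 547 + 37 = 1206
COOP2 = 622 / 1206 = 0.5158

51.6%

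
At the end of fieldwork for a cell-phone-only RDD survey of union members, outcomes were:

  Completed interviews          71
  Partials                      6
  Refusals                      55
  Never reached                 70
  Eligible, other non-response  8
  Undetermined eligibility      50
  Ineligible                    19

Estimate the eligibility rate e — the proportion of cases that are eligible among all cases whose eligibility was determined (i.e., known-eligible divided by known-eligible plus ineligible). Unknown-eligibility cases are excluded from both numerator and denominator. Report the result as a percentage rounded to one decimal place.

Eligible (known): 71 + 6 + 55 + 70 + 8 = 210
e = 210 / (210 + 19) = 210 / 229 = 0.9170

91.7%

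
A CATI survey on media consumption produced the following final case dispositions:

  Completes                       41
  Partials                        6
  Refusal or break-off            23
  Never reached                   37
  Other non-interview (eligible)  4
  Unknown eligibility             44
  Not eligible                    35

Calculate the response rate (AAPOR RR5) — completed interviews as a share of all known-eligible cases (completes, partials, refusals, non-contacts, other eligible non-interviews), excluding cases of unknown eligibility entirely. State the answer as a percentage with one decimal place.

36.9%

Top → 41
Denominator → 41 + 6 + 23 + 37 + 4 = 111
RR5 = 41 / 111 = 0.3694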